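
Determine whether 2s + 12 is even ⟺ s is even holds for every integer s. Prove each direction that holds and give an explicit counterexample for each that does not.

Only the converse holds.

(⟹) This fails: take s = 7. Then 2s + 12 = 26, which is even, yet s = 7 is odd, not even.

(⟸) Suppose s is even. Since 2 is even, 2s is even for every s, so 2s + 12 has the same parity as 12, which is even. Hence 2s + 12 is even.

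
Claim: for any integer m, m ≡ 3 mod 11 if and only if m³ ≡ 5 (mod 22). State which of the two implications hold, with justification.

(⇒) This fails: take m = 14. Then 14 ≡ 3 (mod 11), but 14³ = 2744 ≡ 16 (mod 22), not 5.

(⇐) Conversely, the residues r modulo 22 with r³ ≡ 5 (mod 22) are exactly {3}, and each is ≡ 3 (mod 11).

Not equivalent: only (⇐) holds.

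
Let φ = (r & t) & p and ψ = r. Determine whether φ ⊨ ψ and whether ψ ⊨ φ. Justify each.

Converse. This fails. Under t = F, r = T, p = F, the left side is false but the right side is true.

Forward direction. Assume the antecedent. If t is true, the antecedent forces (t = T, r = T, p = T), and r holds there. If t is false, the antecedent cannot hold. Either way r holds.

The forward direction holds; the converse fails.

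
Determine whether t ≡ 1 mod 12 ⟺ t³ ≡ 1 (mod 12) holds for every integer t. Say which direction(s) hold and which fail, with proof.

Equivalent; both directions hold.

(⇒) Suppose t ≡ 1 mod 12. Write t = 12j + 1. Then (12j + 1)³ = 1728j³ + 432j² + 36j + 1 = 12(144j³ + 36j² + 3j) + 1, so t³ ≡ 1 (mod 12).

(⇐) For the converse, argue contrapositively. If t ≢ 1 (mod 12), then t is congruent to one of 0, 2, 3, 4, 5, 6, 7, 8, 9, 10, 11 modulo 12, and these give t³ ≡ 0, 8, 3, 4, 5, 0, 7, 8, 9, 4, 11 respectively — never 1.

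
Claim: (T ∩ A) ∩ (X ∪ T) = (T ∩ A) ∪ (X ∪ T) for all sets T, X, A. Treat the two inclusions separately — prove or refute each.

Forward inclusion. Let x ∈ (T ∩ A) ∩ (X ∪ T). Then either x ∈ T ∩ A and x ∉ X; or x ∈ T ∩ X ∩ A. In each case x ∈ (T ∩ A) ∪ (X ∪ T), so (T ∩ A) ∩ (X ∪ T) ⊆ (T ∩ A) ∪ (X ∪ T).

Reverse inclusion. This inclusion fails. Take T = {1}, X = ∅, A = ∅; then 1 ∈ (T ∩ A) ∪ (X ∪ T) but 1 ∉ (T ∩ A) ∩ (X ∪ T).

(⊆) holds; (⊇) fails.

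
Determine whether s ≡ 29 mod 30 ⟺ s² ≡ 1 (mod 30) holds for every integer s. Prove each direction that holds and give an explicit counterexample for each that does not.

Only the forward implication holds.

[⇒] Suppose s ≡ 29 mod 30. Write s = 30j + 29. Then (30j + 29)² = 900j² + 1740j + 841 = 30(30j² + 58j + 28) + 1, so s² ≡ 1 (mod 30).

[⇐] This fails: take s = 1. Then 1² = 1 ≡ 1 (mod 30), yet 1 ≡ 1 (mod 30), not 29.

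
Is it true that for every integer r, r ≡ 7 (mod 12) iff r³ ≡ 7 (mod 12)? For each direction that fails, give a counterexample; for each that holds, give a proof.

Both implications hold.

(⇒) Suppose r ≡ 7 (mod 12). Write r = 12j + 7. Then (12j + 7)³ = 1728j³ + 3024j² + 1764j + 343 = 12(144j³ + 252j² + 147j + 28) + 7, so r³ ≡ 7 (mod 12).

(⇐) For the converse, argue contrapositively. If r ≢ 7 (mod 12), then r is congruent to one of 0, 1, 2, 3, 4, 5, 6, 8, 9, 10, 11 modulo 12, and these give r³ ≡ 0, 1, 8, 3, 4, 5, 0, 8, 9, 4, 11 respectively — never 7.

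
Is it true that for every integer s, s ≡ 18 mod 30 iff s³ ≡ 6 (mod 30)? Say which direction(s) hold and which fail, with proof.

(⇒) fails and (⇐) fails.

Forward direction. This fails: take s = 18. Then 18 ≡ 18 (mod 30), but 18³ = 5832 ≡ 12 (mod 30), not 6.

Converse. This fails: take s = 6. Then 6³ = 216 ≡ 6 (mod 30), yet 6 ≡ 6 (mod 30), not 18.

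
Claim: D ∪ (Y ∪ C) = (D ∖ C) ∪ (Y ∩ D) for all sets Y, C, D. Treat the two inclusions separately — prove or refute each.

(⊆) fails; (⊇) holds.

(⊆) This inclusion fails. Take Y = {1}, C = ∅, D = ∅; then 1 ∈ D ∪ (Y ∪ C) but 1 ∉ (D ∖ C) ∪ (Y ∩ D).

(⊇) Let x ∈ (D ∖ C) ∪ (Y ∩ D). Then either x ∈ D and x ∉ Y, C; or x ∈ Y ∩ D and x ∉ C; or x ∈ Y ∩ C ∩ D. In each case x ∈ D ∪ (Y ∪ C), so (D ∖ C) ∪ (Y ∩ D) ⊆ D ∪ (Y ∪ C).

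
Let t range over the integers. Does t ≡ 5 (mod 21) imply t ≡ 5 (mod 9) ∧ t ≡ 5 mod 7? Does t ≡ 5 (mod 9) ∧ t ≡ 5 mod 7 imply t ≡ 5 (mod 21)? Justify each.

The forward direction fails; the converse holds.

(⇒) This fails: t = 26 gives 26 ≡ 5 (mod 21) but 26 ≡ 8 (mod 9), so the conjunction on the right does not hold.

(⇐) Conversely, if t ≡ 5 (mod 9) and t ≡ 5 (mod 7), then by the Chinese remainder theorem t ≡ 5 (mod 63). Since 5 ≡ 5 (mod 21) and 21 ∣ 63, we get t ≡ 5 (mod 21).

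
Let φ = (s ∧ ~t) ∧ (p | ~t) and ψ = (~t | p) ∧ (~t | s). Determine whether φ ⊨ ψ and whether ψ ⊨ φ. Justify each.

(⟹) Assume the antecedent. If t is true, the antecedent cannot hold. If t is false, (~t | p) ∧ (~t | s) reduces to true regardless of the other variables. Either way (~t | p) ∧ (~t | s) holds.

(⟸) This fails. Under t = F, s = F, p = F, the left side is false but the right side is true.

The forward direction holds; the converse fails.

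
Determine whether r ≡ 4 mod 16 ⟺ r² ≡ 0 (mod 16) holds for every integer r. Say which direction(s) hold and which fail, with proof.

Not equivalent: only (⇒) holds.

[⇒] Suppose r ≡ 4 mod 16. Write r = 16j + 4. Then (16j + 4)² = 256j² + 128j + 16 = 16(16j² + 8j + 1) + 0, so r² ≡ 0 (mod 16).

[⇐] This fails: take r = 0. Then 0² = 0 ≡ 0 (mod 16), yet 0 ≡ 0 (mod 16), not 4.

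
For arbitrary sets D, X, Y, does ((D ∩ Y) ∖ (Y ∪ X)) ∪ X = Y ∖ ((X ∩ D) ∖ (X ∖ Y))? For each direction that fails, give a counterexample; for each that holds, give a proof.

Neither inclusion holds.

(⟹) This inclusion fails. Take D = ∅, X = {1}, Y = ∅; then 1 ∈ ((D ∩ Y) ∖ (Y ∪ X)) ∪ X but 1 ∉ Y ∖ ((X ∩ D) ∖ (X ∖ Y)).

(⟸) This inclusion fails. Take D = ∅, X = ∅, Y = {1}; then 1 ∈ Y ∖ ((X ∩ D) ∖ (X ∖ Y)) but 1 ∉ ((D ∩ Y) ∖ (Y ∪ X)) ∪ X.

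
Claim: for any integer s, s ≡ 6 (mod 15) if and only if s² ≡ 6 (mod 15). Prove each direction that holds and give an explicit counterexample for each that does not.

(⇒) Suppose s ≡ 6 (mod 15). Write s = 15j + 6. Then (15j + 6)² = 225j² + 180j + 36 = 15(15j² + 12j + 2) + 6, so s² ≡ 6 (mod 15).

(⇐) This fails: take s = 9. Then 9² = 81 ≡ 6 (mod 15), yet 9 ≡ 9 (mod 15), not 6.

The forward direction holds; the converse fails.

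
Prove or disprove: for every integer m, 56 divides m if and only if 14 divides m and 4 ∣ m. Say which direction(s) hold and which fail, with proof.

The forward direction holds; the converse fails.

[⇒] If 56 ∣ m, write m = 56q. Since 56 = 4·14, m = 14·(4q), so 14 ∣ m; and since 56 = 14·4, m = 4·(14q), so 4 ∣ m.

[⇐] This fails: take m = 28. Both 14 ∣ 28 and 4 ∣ 28, yet 28 is not a multiple of 56 (since 28 = 0·56 + 28), so 56 ∤ 28.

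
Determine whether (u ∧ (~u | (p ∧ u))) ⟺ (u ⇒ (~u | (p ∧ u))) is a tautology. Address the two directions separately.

Not equivalent: only (⇒) holds.

(⟹) Assume the antecedent. If u is true, the antecedent forces (u = T, p = T), and u ⇒ (~u | (p ∧ u)) holds there. If u is false, the antecedent cannot hold. Either way u ⇒ (~u | (p ∧ u)) holds.

(⟸) This fails. Under u = F, p = F, the left side is false but the right side is true.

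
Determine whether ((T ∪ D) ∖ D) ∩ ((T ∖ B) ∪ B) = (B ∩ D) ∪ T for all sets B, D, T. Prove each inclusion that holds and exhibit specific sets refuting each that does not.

The sets are not equal: only the forward inclusion holds.

(⟹) Let x ∈ ((T ∪ D) ∖ D) ∩ ((T ∖ B) ∪ B). Then either x ∈ T and x ∉ B, D; or x ∈ B ∩ T and x ∉ D. In each case x ∈ (B ∩ D) ∪ T, so ((T ∪ D) ∖ D) ∩ ((T ∖ B) ∪ B) ⊆ (B ∩ D) ∪ T.

(⟸) This inclusion fails. Take B = {1}, D = {1}, T = ∅; then 1 ∈ (B ∩ D) ∪ T but 1 ∉ ((T ∪ D) ∖ D) ∩ ((T ∖ B) ∪ B).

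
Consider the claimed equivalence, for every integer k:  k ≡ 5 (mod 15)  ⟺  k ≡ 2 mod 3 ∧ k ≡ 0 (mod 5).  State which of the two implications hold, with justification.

Equivalent; both directions hold.

(⟸) If k ≡ 2 (mod 3) and k ≡ 0 (mod 5), then by the Chinese remainder theorem k ≡ 5 (mod 15). This is exactly k ≡ 5 (mod 15).

(⟹) Suppose k ≡ 5 (mod 15); write k = 15j + 5. Since 3 ∣ 15, reducing mod 3 gives k ≡ 5 ≡ 2 (mod 3); since 5 ∣ 15, reducing mod 5 gives k ≡ 5 ≡ 0 (mod 5).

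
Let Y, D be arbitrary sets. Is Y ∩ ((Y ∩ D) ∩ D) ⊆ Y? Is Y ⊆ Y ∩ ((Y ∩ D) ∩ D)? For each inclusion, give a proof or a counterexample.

Forward inclusion. Let x ∈ Y ∩ ((Y ∩ D) ∩ D). Then x ∈ Y ∩ D, from which x ∈ Y.

Reverse inclusion. This inclusion fails. Take Y = {1}, D = ∅; then 1 ∈ Y but 1 ∉ Y ∩ ((Y ∩ D) ∩ D).

Only the forward inclusion holds.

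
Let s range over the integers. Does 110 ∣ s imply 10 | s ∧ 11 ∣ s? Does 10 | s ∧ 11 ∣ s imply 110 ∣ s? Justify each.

Both implications hold.

(⟹) If 110 ∣ s, write s = 110q. Since 110 = 11·10, s = 10·(11q), so 10 ∣ s; and since 110 = 10·11, s = 11·(10q), so 11 ∣ s.

(⟸) Suppose 10 ∣ s and 11 ∣ s. Any common multiple of 10 and 11 is a multiple of their lcm; here gcd(10, 11) = 1, so lcm(10, 11) = 10·11 = 110, so 110 ∣ s.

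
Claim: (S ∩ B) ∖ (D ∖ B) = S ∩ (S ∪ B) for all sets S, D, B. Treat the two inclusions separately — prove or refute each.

Forward inclusion. Let x ∈ (S ∩ B) ∖ (D ∖ B). Then either x ∈ S ∩ B and x ∉ D; or x ∈ S ∩ D ∩ B. In each case x ∈ S ∩ (S ∪ B), so (S ∩ B) ∖ (D ∖ B) ⊆ S ∩ (S ∪ B).

Reverse inclusion. This inclusion fails. Take S = {1}, D = ∅, B = ∅; then 1 ∈ S ∩ (S ∪ B) but 1 ∉ (S ∩ B) ∖ (D ∖ B).

The sets are not equal: only the forward inclusion holds.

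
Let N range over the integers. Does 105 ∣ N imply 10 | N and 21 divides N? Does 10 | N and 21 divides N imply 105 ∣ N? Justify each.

Not equivalent: only (⇐) holds.

Forward direction. This fails: take N = 105. Certainly 105 ∣ 105, but 10 ∤ 105.

Converse. Suppose 10 ∣ N and 21 ∣ N. Any common multiple of 10 and 21 is a multiple of their lcm; here gcd(10, 21) = 1, so lcm(10, 21) = 10·21 = 210, so 210 ∣ N. Since 105 ∣ 210, it follows that 105 ∣ N.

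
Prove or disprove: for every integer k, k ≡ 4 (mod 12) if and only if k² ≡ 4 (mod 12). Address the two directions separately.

Only the forward implication holds.

(⇒) Suppose k ≡ 4 (mod 12). Write k = 12j + 4. Then (12j + 4)² = 144j² + 96j + 16 = 12(12j² + 8j + 1) + 4, so k² ≡ 4 (mod 12).

(⇐) This fails: take k = 2. Then 2² = 4 ≡ 4 (mod 12), yet 2 ≡ 2 (mod 12), not 4.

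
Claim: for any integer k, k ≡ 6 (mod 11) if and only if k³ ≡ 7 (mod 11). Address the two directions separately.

Both implications hold.

(⟹) Suppose k ≡ 6 (mod 11). Write k = 11j + 6. Then (11j + 6)³ = 1331j³ + 2178j² + 1188j + 216 = 11(121j³ + 198j² + 108j + 19) + 7, so k³ ≡ 7 (mod 11).

(⟸) For the converse, argue contrapositively. If k ≢ 6 (mod 11), then k is congruent to one of 0, 1, 2, 3, 4, 5, 7, 8, 9, 10 modulo 11, and these give k³ ≡ 0, 1, 8, 5, 9, 4, 2, 6, 3, 10 respectively — never 7.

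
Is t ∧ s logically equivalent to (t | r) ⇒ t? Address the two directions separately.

(⇒) holds; (⇐) fails.

Forward direction. Assume the antecedent. If r is true, the antecedent forces (r = T, t = T, s = T), and (t | r) ⇒ t holds there. If r is false, (t | r) ⇒ t reduces to true regardless of the other variables. Either way (t | r) ⇒ t holds.

Converse. This fails. Under r = F, t = F, s = F, the left side is false but the right side is true.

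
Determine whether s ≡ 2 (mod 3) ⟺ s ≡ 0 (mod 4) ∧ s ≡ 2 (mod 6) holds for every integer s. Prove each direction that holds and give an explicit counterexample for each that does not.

The forward direction fails; the converse holds.

(⇒) This fails: s = 2 gives 2 ≡ 2 (mod 3) but 2 ≡ 2 (mod 4), so the conjunction on the right does not hold.

(⇐) Conversely, if s ≡ 0 (mod 4) and s ≡ 2 (mod 6), then by the Chinese remainder theorem s ≡ 8 (mod 12). Since 8 ≡ 2 (mod 3) and 3 ∣ 12, we get s ≡ 2 (mod 3).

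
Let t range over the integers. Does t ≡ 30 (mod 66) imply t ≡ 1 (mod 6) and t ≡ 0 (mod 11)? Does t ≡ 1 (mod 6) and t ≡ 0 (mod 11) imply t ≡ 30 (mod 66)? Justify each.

Neither direction holds.

[⇒] This fails: t = 30 gives 30 ≡ 30 (mod 66) but 30 ≡ 0 (mod 6), so the conjunction on the right does not hold.

[⇐] This fails: t = 55 satisfies both congruences on the right (55 ≡ 1 mod 6 and 55 ≡ 0 mod 11) yet 55 ≡ 55 (mod 66), not 30.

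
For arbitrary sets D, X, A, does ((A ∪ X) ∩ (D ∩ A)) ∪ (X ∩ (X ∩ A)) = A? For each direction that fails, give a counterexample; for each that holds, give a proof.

Only the forward inclusion holds.

Forward inclusion. Let x ∈ ((A ∪ X) ∩ (D ∩ A)) ∪ (X ∩ (X ∩ A)). Then either x ∈ D ∩ A and x ∉ X; or x ∈ X ∩ A and x ∉ D; or x ∈ D ∩ X ∩ A. In each case x ∈ A, so ((A ∪ X) ∩ (D ∩ A)) ∪ (X ∩ (X ∩ A)) ⊆ A.

Reverse inclusion. This inclusion fails. Take D = ∅, X = ∅, A = {1}; then 1 ∈ A but 1 ∉ ((A ∪ X) ∩ (D ∩ A)) ∪ (X ∩ (X ∩ A)).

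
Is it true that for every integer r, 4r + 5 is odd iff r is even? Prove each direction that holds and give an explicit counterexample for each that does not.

(←) Suppose r is even. Since 4 is even, 4r is even for every r, so 4r + 5 has the same parity as 5, which is odd. Hence 4r + 5 is odd.

(→) This fails: take r = 1. Then 4r + 5 = 9, which is odd, yet r = 1 is odd, not even.

Only the reverse direction holds.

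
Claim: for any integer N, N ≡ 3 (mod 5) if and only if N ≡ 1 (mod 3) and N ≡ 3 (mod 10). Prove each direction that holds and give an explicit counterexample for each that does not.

The forward direction fails; the converse holds.

(→) This fails: N = 3 gives 3 ≡ 3 (mod 5) but 3 ≡ 0 (mod 3), so the conjunction on the right does not hold.

(←) Conversely, if N ≡ 1 (mod 3) and N ≡ 3 (mod 10), then by the Chinese remainder theorem N ≡ 13 (mod 30). Since 13 ≡ 3 (mod 5) and 5 ∣ 30, we get N ≡ 3 (mod 5).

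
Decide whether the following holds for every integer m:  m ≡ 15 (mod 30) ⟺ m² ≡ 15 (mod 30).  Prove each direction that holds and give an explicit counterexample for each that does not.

(⇒) Suppose m ≡ 15 (mod 30). Write m = 30j + 15. Then (30j + 15)² = 900j² + 900j + 225 = 30(30j² + 30j + 7) + 15, so m² ≡ 15 (mod 30).

(⇐) Conversely, suppose m² ≡ 15 (mod 30). The only residue r in {0, …, 29} with r² ≡ 15 (mod 30) is r = 15, so m ≡ 15 (mod 30).

Both directions hold; the statement is true.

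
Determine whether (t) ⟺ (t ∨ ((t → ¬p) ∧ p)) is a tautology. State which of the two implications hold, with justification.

Not equivalent: only (⇒) holds.

(→) Assume the antecedent. If p is true, t ∨ ((t → ¬p) ∧ p) reduces to true regardless of the other variables. If p is false, the antecedent forces (p = F, t = T), and t ∨ ((t → ¬p) ∧ p) holds there. Either way t ∨ ((t → ¬p) ∧ p) holds.

(←) This fails. Under p = T, t = F, the left side is false but the right side is true.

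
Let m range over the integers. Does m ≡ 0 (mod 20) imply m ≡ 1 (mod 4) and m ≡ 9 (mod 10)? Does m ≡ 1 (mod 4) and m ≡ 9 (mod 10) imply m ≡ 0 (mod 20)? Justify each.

(⇒) This fails: m = 0 gives 0 ≡ 0 (mod 20) but 0 ≡ 0 (mod 4), so the conjunction on the right does not hold.

(⇐) This fails: m = 9 satisfies both congruences on the right (9 ≡ 1 mod 4 and 9 ≡ 9 mod 10) yet 9 ≡ 9 (mod 20), not 0.

Both directions fail.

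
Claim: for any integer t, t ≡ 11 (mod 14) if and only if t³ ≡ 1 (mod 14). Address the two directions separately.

Forward direction. Suppose t ≡ 11 (mod 14). Write t = 14j + 11. Then (14j + 11)³ = 2744j³ + 6468j² + 5082j + 1331 = 14(196j³ + 462j² + 363j + 95) + 1, so t³ ≡ 1 (mod 14).

Converse. This fails: take t = 1. Then 1³ = 1 ≡ 1 (mod 14), yet 1 ≡ 1 (mod 14), not 11.

Only the forward implication holds.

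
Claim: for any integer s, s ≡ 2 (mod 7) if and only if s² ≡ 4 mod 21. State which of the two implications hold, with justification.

Neither implication holds.

[⇒] This fails: take s = 9. Then 9 ≡ 2 (mod 7), but 9² = 81 ≡ 18 (mod 21), not 4.

[⇐] This fails: take s = 5. Then 5² = 25 ≡ 4 (mod 21), yet 5 ≡ 5 (mod 7), not 2.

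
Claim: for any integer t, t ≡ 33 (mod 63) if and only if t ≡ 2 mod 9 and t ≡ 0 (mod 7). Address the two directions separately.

[⇒] This fails: t = 33 gives 33 ≡ 33 (mod 63) but 33 ≡ 6 (mod 9), so the conjunction on the right does not hold.

[⇐] This fails: t = 56 satisfies both congruences on the right (56 ≡ 2 mod 9 and 56 ≡ 0 mod 7) yet 56 ≡ 56 (mod 63), not 33.

(⇒) fails and (⇐) fails.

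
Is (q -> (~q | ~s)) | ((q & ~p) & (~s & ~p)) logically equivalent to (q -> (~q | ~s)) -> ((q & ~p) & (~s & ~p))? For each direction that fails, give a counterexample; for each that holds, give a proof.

Neither implication holds.

(→) This fails. Under q = F, s = F, p = F, the left side is true but the right side is false.

(←) This fails. Under q = T, s = T, p = F, the left side is false but the right side is true.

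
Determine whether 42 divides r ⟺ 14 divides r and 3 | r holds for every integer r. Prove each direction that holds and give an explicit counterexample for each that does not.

(⟸) Suppose 14 ∣ r and 3 ∣ r. Any common multiple of 14 and 3 is a multiple of their lcm; here gcd(14, 3) = 1, so lcm(14, 3) = 14·3 = 42, so 42 ∣ r.

(⟹) If 42 ∣ r, write r = 42q. Since 42 = 3·14, r = 14·(3q), so 14 ∣ r; and since 42 = 14·3, r = 3·(14q), so 3 ∣ r.

Both implications hold.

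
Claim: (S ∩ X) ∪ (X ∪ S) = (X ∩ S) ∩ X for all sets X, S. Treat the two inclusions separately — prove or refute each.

(⊆) fails; (⊇) holds.

Forward inclusion. This inclusion fails. Take X = {1}, S = ∅; then 1 ∈ (S ∩ X) ∪ (X ∪ S) but 1 ∉ (X ∩ S) ∩ X.

Reverse inclusion. Let x ∈ (X ∩ S) ∩ X. Then x ∈ X ∩ S, from which x ∈ (S ∩ X) ∪ (X ∪ S).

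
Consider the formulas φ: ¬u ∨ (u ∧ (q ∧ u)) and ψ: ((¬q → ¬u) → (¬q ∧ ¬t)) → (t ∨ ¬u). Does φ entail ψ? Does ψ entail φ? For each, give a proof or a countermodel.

(→) Assume the antecedent. If q is true, the consequent reduces to true regardless of the other variables. If q is false, the antecedent forces (q = F, t = F, u = F) or (q = F, t = T, u = F), and the consequent holds there. Either way the consequent holds.

(←) This fails. Under q = F, t = T, u = T, the left side is false but the right side is true.

Only the forward direction holds.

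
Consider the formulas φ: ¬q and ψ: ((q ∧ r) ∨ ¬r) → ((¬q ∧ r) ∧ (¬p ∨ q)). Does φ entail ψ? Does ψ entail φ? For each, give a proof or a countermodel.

[⇒] This fails. Under r = F, q = F, p = F, the left side is true but the right side is false.

[⇐] Assume the antecedent. If r is true, the antecedent forces (r = T, q = F, p = F) or (r = T, q = F, p = T), and ¬q holds there. If r is false, the antecedent cannot hold. Either way ¬q holds.

The forward direction fails; the converse holds.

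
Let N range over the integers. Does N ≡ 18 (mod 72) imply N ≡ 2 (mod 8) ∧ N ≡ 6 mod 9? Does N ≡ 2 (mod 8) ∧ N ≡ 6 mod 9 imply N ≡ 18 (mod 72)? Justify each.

(⟹) This fails: N = 18 gives 18 ≡ 18 (mod 72) but 18 ≡ 0 (mod 9), so the conjunction on the right does not hold.

(⟸) This fails: N = 42 satisfies both congruences on the right (42 ≡ 2 mod 8 and 42 ≡ 6 mod 9) yet 42 ≡ 42 (mod 72), not 18.

Neither implication holds.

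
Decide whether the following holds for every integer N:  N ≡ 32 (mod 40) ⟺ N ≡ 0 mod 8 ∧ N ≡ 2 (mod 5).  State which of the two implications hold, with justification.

Both implications hold.

Forward direction. Suppose N ≡ 32 (mod 40); write N = 40j + 32. Since 8 ∣ 40, reducing mod 8 gives N ≡ 32 ≡ 0 (mod 8); since 5 ∣ 40, reducing mod 5 gives N ≡ 32 ≡ 2 (mod 5).

Converse. If N ≡ 0 (mod 8) and N ≡ 2 (mod 5), then by the Chinese remainder theorem N ≡ 32 (mod 40). This is exactly N ≡ 32 (mod 40).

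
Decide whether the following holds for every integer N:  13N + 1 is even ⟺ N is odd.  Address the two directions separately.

(→) Suppose 13N + 1 is even. Since 13 is odd, 13N and N have the same parity, so 13N + 1 ≡ N + 1 (mod 2). As 1 is odd, 13N + 1 is even exactly when N is odd. Thus N is odd.

(←) Conversely, suppose N is odd; write N = 2j + 1. Then 13N + 1 = 13·(2j + 1) + 1 = 2·13j + 14, which is even.

Both directions hold; the statement is true.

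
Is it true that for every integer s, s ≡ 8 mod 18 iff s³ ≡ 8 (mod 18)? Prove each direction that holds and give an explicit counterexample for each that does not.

(→) Suppose s ≡ 8 mod 18. Write s = 18j + 8. Then (18j + 8)³ = 5832j³ + 7776j² + 3456j + 512 = 18(324j³ + 432j² + 192j + 28) + 8, so s³ ≡ 8 (mod 18).

(←) This fails: take s = 2. Then 2³ = 8 ≡ 8 (mod 18), yet 2 ≡ 2 (mod 18), not 8.

(⇒) holds; (⇐) fails.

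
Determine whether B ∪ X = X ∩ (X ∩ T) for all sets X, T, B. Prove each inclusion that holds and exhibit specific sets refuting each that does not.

(⊆) fails; (⊇) holds.

(⊆) This inclusion fails. Take X = {1}, T = ∅, B = ∅; then 1 ∈ B ∪ X but 1 ∉ X ∩ (X ∩ T).

(⊇) Let x ∈ X ∩ (X ∩ T). Then either x ∈ X ∩ T and x ∉ B; or x ∈ X ∩ T ∩ B. In each case x ∈ B ∪ X, so X ∩ (X ∩ T) ⊆ B ∪ X.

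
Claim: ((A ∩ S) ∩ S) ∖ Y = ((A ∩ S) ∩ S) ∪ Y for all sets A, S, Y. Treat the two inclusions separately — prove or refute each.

Only the forward inclusion holds.

(⊆) Let x ∈ ((A ∩ S) ∩ S) ∖ Y. Then x ∈ A ∩ S and x ∉ Y, from which x ∈ ((A ∩ S) ∩ S) ∪ Y.

(⊇) This inclusion fails. Take A = ∅, S = ∅, Y = {1}; then 1 ∈ ((A ∩ S) ∩ S) ∪ Y but 1 ∉ ((A ∩ S) ∩ S) ∖ Y.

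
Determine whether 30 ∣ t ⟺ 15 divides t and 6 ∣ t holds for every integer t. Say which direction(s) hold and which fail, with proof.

Both implications hold.

(⇒) If 30 ∣ t, write t = 30q. Since 30 = 2·15, t = 15·(2q), so 15 ∣ t; and since 30 = 5·6, t = 6·(5q), so 6 ∣ t.

(⇐) Suppose 15 ∣ t and 6 ∣ t. Any common multiple of 15 and 6 is a multiple of their lcm; here lcm(15, 6) = 15·6/gcd(15, 6) = 90/3 = 30, so 30 ∣ t.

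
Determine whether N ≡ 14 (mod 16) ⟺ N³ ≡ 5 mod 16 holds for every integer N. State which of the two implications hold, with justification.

Forward direction. This fails: take N = 14. Then 14 ≡ 14 (mod 16), but 14³ = 2744 ≡ 8 (mod 16), not 5.

Converse. This fails: take N = 13. Then 13³ = 2197 ≡ 5 (mod 16), yet 13 ≡ 13 (mod 16), not 14.

Neither direction holds.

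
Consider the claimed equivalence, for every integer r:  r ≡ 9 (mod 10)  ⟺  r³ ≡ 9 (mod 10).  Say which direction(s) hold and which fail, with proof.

Both directions hold; the statement is true.

(⟸) Suppose r³ ≡ 9 (mod 10). The only residue r in {0, …, 9} with r³ ≡ 9 (mod 10) is r = 9, so r ≡ 9 (mod 10).

(⟹) Suppose r ≡ 9 (mod 10). Write r = 10j + 9. Then (10j + 9)³ = 1000j³ + 2700j² + 2430j + 729 = 10(100j³ + 270j² + 243j + 72) + 9, so r³ ≡ 9 (mod 10).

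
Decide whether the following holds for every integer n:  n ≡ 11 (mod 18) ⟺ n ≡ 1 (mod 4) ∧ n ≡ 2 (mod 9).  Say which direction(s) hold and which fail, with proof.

[⇒] This fails: n = 11 gives 11 ≡ 11 (mod 18) but 11 ≡ 3 (mod 4), so the conjunction on the right does not hold.

[⇐] Conversely, if n ≡ 1 (mod 4) and n ≡ 2 (mod 9), then by the Chinese remainder theorem n ≡ 29 (mod 36). Since 29 ≡ 11 (mod 18) and 18 ∣ 36, we get n ≡ 11 (mod 18).

Only the converse holds.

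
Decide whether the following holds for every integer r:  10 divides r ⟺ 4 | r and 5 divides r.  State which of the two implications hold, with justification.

Converse. Suppose 4 ∣ r and 5 ∣ r. Any common multiple of 4 and 5 is a multiple of their lcm; here gcd(4, 5) = 1, so lcm(4, 5) = 4·5 = 20, so 20 ∣ r. Since 10 ∣ 20, it follows that 10 ∣ r.

Forward direction. This fails: take r = 10. Certainly 10 ∣ 10, but 4 ∤ 10.

Not equivalent: only (⇐) holds.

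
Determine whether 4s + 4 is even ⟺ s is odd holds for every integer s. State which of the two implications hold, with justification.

Not equivalent: only (⇐) holds.

(→) This fails: take s = 0. Then 4s + 4 = 4, which is even, yet s = 0 is even, not odd.

(←) Suppose s is odd. Since 4 is even, 4s is even for every s, so 4s + 4 has the same parity as 4, which is even. Hence 4s + 4 is even.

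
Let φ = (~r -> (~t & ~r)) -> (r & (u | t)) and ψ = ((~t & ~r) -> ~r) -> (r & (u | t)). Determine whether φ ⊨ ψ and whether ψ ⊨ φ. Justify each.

Not equivalent: only (⇐) holds.

Forward direction. This fails. Under u = F, t = T, r = F, the left side is true but the right side is false.

Converse. Assume the antecedent. If u is true, the antecedent forces (u = T, t = F, r = T) or (u = T, t = T, r = T), and the consequent holds there. If u is false, the antecedent forces (u = F, t = T, r = T), and the consequent holds there. Either way the consequent holds.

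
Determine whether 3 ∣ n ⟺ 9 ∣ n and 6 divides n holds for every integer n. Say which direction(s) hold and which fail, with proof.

The forward direction fails; the converse holds.

(⟹) This fails: take n = 3. Certainly 3 ∣ 3, but 9 ∤ 3.

(⟸) Suppose 9 ∣ n and 6 ∣ n. Any common multiple of 9 and 6 is a multiple of their lcm; here lcm(9, 6) = 9·6/gcd(9, 6) = 54/3 = 18, so 18 ∣ n. Since 3 ∣ 18, it follows that 3 ∣ n.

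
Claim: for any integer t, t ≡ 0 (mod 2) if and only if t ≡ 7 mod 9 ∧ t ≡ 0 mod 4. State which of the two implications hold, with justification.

Not equivalent: only (⇐) holds.

Forward direction. This fails: t = 0 gives 0 ≡ 0 (mod 2) but 0 ≡ 0 (mod 9), so the conjunction on the right does not hold.

Converse. If t ≡ 7 (mod 9) and t ≡ 0 (mod 4), then by the Chinese remainder theorem t ≡ 16 (mod 36). Since 16 ≡ 0 (mod 2) and 2 ∣ 36, we get t ≡ 0 (mod 2).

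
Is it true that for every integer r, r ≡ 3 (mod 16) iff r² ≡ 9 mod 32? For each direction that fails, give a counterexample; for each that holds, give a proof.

The forward direction holds; the converse fails.

(→) Suppose r ≡ 3 (mod 16). Working modulo 32, r ∈ {3, 19}; for each such r, r² ≡ 9 (mod 32).

(←) This fails: take r = 13. Then 13² = 169 ≡ 9 (mod 32), yet 13 ≡ 13 (mod 16), not 3.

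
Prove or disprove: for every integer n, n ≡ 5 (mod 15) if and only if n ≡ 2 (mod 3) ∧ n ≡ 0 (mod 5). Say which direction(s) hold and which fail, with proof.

(→) Suppose n ≡ 5 (mod 15); write n = 15j + 5. Since 3 ∣ 15, reducing mod 3 gives n ≡ 5 ≡ 2 (mod 3); since 5 ∣ 15, reducing mod 5 gives n ≡ 5 ≡ 0 (mod 5).

(←) Conversely, if n ≡ 2 (mod 3) and n ≡ 0 (mod 5), then by the Chinese remainder theorem n ≡ 5 (mod 15). This is exactly n ≡ 5 (mod 15).

Equivalent; both directions hold.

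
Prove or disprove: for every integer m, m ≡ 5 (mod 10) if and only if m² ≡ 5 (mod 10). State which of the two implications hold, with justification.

Both directions hold.

Forward direction. Suppose m ≡ 5 (mod 10). Write m = 10j + 5. Then (10j + 5)² = 100j² + 100j + 25 = 10(10j² + 10j + 2) + 5, so m² ≡ 5 (mod 10).

Converse. Suppose m² ≡ 5 (mod 10). The only residue r in {0, …, 9} with r² ≡ 5 (mod 10) is r = 5, so m ≡ 5 (mod 10).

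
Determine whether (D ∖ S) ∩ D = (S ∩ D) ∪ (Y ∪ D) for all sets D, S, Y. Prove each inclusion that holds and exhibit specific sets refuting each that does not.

Only the forward inclusion holds.

(⊆) Let x ∈ (D ∖ S) ∩ D. Then either x ∈ D and x ∉ S, Y; or x ∈ D ∩ Y and x ∉ S. In each case x ∈ (S ∩ D) ∪ (Y ∪ D), so (D ∖ S) ∩ D ⊆ (S ∩ D) ∪ (Y ∪ D).

(⊇) This inclusion fails. Take D = {1}, S = {1}, Y = ∅; then 1 ∈ (S ∩ D) ∪ (Y ∪ D) but 1 ∉ (D ∖ S) ∩ D.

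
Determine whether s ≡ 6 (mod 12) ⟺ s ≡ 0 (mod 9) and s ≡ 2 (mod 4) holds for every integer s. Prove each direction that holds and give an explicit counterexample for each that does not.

Forward direction. This fails: s = 6 gives 6 ≡ 6 (mod 12) but 6 ≡ 6 (mod 9), so the conjunction on the right does not hold.

Converse. If s ≡ 0 (mod 9) and s ≡ 2 (mod 4), then by the Chinese remainder theorem s ≡ 18 (mod 36). Since 18 ≡ 6 (mod 12) and 12 ∣ 36, we get s ≡ 6 (mod 12).

Only the reverse direction holds.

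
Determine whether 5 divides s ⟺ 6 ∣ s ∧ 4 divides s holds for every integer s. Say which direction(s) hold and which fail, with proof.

(⇒) This fails: take s = 5. Certainly 5 ∣ 5, but 6 ∤ 5.

(⇐) This fails: take s = 12. Both 6 ∣ 12 and 4 ∣ 12, yet 12 is not a multiple of 5 (since 12 = 2·5 + 2), so 5 ∤ 12.

Neither implication holds.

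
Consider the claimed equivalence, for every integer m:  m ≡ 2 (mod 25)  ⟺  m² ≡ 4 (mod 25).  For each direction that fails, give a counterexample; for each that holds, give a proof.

(⇒) holds; (⇐) fails.

(⟹) Suppose m ≡ 2 (mod 25). Write m = 25j + 2. Then (25j + 2)² = 625j² + 100j + 4 = 25(25j² + 4j) + 4, so m² ≡ 4 (mod 25).

(⟸) This fails: take m = 23. Then 23² = 529 ≡ 4 (mod 25), yet 23 ≡ 23 (mod 25), not 2.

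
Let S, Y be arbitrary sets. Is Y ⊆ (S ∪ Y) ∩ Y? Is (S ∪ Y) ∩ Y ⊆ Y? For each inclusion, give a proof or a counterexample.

(⟹) Let x ∈ Y. Then either x ∈ Y and x ∉ S; or x ∈ S ∩ Y. In each case x ∈ (S ∪ Y) ∩ Y, so Y ⊆ (S ∪ Y) ∩ Y.

(⟸) Let x ∈ (S ∪ Y) ∩ Y. Then either x ∈ Y and x ∉ S; or x ∈ S ∩ Y. In each case x ∈ Y, so (S ∪ Y) ∩ Y ⊆ Y.

The two sets are equal.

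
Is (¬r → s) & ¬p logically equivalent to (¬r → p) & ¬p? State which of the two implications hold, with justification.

(→) This fails. Under r = F, p = F, s = T, the left side is true but the right side is false.

(←) Assume the antecedent. If r is true, the antecedent forces (r = T, p = F, s = F) or (r = T, p = F, s = T), and (¬r → s) & ¬p holds there. If r is false, the antecedent cannot hold. Either way (¬r → s) & ¬p holds.

The forward direction fails; the converse holds.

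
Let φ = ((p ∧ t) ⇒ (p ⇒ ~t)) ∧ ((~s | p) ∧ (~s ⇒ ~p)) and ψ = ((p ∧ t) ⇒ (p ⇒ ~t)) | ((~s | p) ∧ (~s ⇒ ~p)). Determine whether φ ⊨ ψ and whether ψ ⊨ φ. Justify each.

[⇐] This fails. Under p = T, s = F, t = F, the left side is false but the right side is true.

[⇒] Assume the antecedent. If p is true, the antecedent forces (p = T, s = T, t = F), and the consequent holds there. If p is false, the consequent reduces to true regardless of the other variables. Either way the consequent holds.

(⇒) holds; (⇐) fails.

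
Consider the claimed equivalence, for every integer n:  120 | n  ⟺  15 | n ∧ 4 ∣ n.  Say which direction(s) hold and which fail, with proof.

[⇐] This fails: take n = 60. Both 15 ∣ 60 and 4 ∣ 60, yet 60 is not a multiple of 120 (since 60 = 0·120 + 60), so 120 ∤ 60.

[⇒] If 120 ∣ n, write n = 120q. Since 120 = 8·15, n = 15·(8q), so 15 ∣ n; and since 120 = 30·4, n = 4·(30q), so 4 ∣ n.

The forward direction holds; the converse fails.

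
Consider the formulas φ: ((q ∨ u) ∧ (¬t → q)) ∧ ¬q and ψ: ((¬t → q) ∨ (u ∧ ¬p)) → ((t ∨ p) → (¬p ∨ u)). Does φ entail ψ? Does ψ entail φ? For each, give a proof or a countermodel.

Only the forward implication holds.

[⇒] Assume the antecedent. If t is true, the antecedent forces (t = T, p = F, q = F, u = T) or (t = T, p = T, q = F, u = T), and the consequent holds there. If t is false, the antecedent cannot hold. Either way the consequent holds.

[⇐] This fails. Under t = F, p = F, q = F, u = F, the left side is false but the right side is true.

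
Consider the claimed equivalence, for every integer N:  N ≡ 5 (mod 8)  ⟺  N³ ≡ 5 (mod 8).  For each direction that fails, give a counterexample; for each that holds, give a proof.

Both implications hold.

(→) Suppose N ≡ 5 (mod 8). Write N = 8j + 5. Then (8j + 5)³ = 512j³ + 960j² + 600j + 125 = 8(64j³ + 120j² + 75j + 15) + 5, so N³ ≡ 5 (mod 8).

(←) Conversely, suppose N³ ≡ 5 (mod 8). The only residue r in {0, …, 7} with r³ ≡ 5 (mod 8) is r = 5, so N ≡ 5 (mod 8).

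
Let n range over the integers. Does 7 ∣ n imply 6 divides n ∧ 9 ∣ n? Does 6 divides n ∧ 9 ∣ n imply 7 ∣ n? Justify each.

Forward direction. This fails: take n = 7. Certainly 7 ∣ 7, but 6 ∤ 7.

Converse. This fails: take n = 18. Both 6 ∣ 18 and 9 ∣ 18, yet 18 is not a multiple of 7 (since 18 = 2·7 + 4), so 7 ∤ 18.

Neither implication holds.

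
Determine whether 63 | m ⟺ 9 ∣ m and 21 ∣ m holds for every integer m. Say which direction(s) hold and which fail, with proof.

(⇒) If 63 ∣ m, write m = 63q. Since 63 = 7·9, m = 9·(7q), so 9 ∣ m; and since 63 = 3·21, m = 21·(3q), so 21 ∣ m.

(⇐) Suppose 9 ∣ m and 21 ∣ m. Any common multiple of 9 and 21 is a multiple of their lcm; here lcm(9, 21) = 9·21/gcd(9, 21) = 189/3 = 63, so 63 ∣ m.

Equivalent; both directions hold.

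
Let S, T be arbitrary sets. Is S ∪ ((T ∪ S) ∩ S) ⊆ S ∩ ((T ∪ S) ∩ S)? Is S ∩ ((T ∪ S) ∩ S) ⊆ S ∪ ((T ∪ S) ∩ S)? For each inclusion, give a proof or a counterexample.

(⊆) Let x ∈ S ∪ ((T ∪ S) ∩ S). Then either x ∈ S and x ∉ T; or x ∈ S ∩ T. In each case x ∈ S ∩ ((T ∪ S) ∩ S), so S ∪ ((T ∪ S) ∩ S) ⊆ S ∩ ((T ∪ S) ∩ S).

(⊇) Let x ∈ S ∩ ((T ∪ S) ∩ S). Then either x ∈ S and x ∉ T; or x ∈ S ∩ T. In each case x ∈ S ∪ ((T ∪ S) ∩ S), so S ∩ ((T ∪ S) ∩ S) ⊆ S ∪ ((T ∪ S) ∩ S).

The two sets are equal.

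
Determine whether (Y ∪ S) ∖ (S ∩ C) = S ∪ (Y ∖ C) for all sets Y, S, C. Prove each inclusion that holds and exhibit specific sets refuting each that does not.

(⊆) fails and (⊇) fails.

Forward inclusion. This inclusion fails. Take Y = {1}, S = ∅, C = {1}; then 1 ∈ (Y ∪ S) ∖ (S ∩ C) but 1 ∉ S ∪ (Y ∖ C).

Reverse inclusion. This inclusion fails. Take Y = ∅, S = {1}, C = {1}; then 1 ∈ S ∪ (Y ∖ C) but 1 ∉ (Y ∪ S) ∖ (S ∩ C).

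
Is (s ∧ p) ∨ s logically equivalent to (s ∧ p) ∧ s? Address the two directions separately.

Forward direction. This fails. Under s = T, p = F, the left side is true but the right side is false.

Converse. Assume the antecedent. If s is true, (s ∧ p) ∨ s reduces to true regardless of the other variables. If s is false, the antecedent cannot hold. Either way (s ∧ p) ∨ s holds.

The forward direction fails; the converse holds.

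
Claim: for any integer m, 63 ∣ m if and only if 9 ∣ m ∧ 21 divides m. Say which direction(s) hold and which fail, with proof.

[⇐] Suppose 9 ∣ m and 21 ∣ m. Any common multiple of 9 and 21 is a multiple of their lcm; here lcm(9, 21) = 9·21/gcd(9, 21) = 189/3 = 63, so 63 ∣ m.

[⇒] If 63 ∣ m, write m = 63q. Since 63 = 7·9, m = 9·(7q), so 9 ∣ m; and since 63 = 3·21, m = 21·(3q), so 21 ∣ m.

Both directions hold; the statement is true.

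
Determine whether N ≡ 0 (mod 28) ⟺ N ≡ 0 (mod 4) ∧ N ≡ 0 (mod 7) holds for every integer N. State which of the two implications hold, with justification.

Both directions hold.

(⟸) If N ≡ 0 (mod 4) and N ≡ 0 (mod 7), then by the Chinese remainder theorem N ≡ 0 (mod 28). This is exactly N ≡ 0 (mod 28).

(⟹) Suppose N ≡ 0 (mod 28); write N = 28j + 0. Since 4 ∣ 28, reducing mod 4 gives N ≡ 0 (mod 4); since 7 ∣ 28, reducing mod 7 gives N ≡ 0 (mod 7).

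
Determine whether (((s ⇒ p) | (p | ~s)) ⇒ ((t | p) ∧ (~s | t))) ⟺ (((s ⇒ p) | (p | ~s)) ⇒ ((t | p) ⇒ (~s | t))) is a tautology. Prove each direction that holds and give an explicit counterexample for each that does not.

Only the forward direction holds.

Forward direction. Assume the antecedent. If t is true, the consequent reduces to true regardless of the other variables. If t is false, the antecedent forces (s = T, t = F, p = F) or (s = F, t = F, p = T), and the consequent holds there. Either way the consequent holds.

Converse. This fails. Under s = F, t = F, p = F, the left side is false but the right side is true.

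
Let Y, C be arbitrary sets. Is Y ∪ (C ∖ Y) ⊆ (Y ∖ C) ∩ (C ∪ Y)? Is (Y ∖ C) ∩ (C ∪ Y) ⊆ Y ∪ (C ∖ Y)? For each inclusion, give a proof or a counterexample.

(⊆) This inclusion fails. Take Y = ∅, C = {1}; then 1 ∈ Y ∪ (C ∖ Y) but 1 ∉ (Y ∖ C) ∩ (C ∪ Y).

(⊇) Let x ∈ (Y ∖ C) ∩ (C ∪ Y). Then x ∈ Y and x ∉ C, from which x ∈ Y ∪ (C ∖ Y).

The sets are not equal: only the reverse inclusion holds.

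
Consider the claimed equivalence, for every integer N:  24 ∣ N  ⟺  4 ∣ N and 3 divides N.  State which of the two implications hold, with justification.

Only the forward implication holds.

(⟹) If 24 ∣ N, write N = 24q. Since 24 = 6·4, N = 4·(6q), so 4 ∣ N; and since 24 = 8·3, N = 3·(8q), so 3 ∣ N.

(⟸) This fails: take N = 12. Both 4 ∣ 12 and 3 ∣ 12, yet 12 is not a multiple of 24 (since 12 = 0·24 + 12), so 24 ∤ 12.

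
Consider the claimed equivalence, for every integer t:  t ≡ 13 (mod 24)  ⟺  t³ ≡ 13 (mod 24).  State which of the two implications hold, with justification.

Both implications hold.

(⟹) Suppose t ≡ 13 (mod 24). Write t = 24j + 13. Then (24j + 13)³ = 13824j³ + 22464j² + 12168j + 2197 = 24(576j³ + 936j² + 507j + 91) + 13, so t³ ≡ 13 (mod 24).

(⟸) Conversely, suppose t³ ≡ 13 (mod 24). The only residue r in {0, …, 23} with r³ ≡ 13 (mod 24) is r = 13, so t ≡ 13 (mod 24).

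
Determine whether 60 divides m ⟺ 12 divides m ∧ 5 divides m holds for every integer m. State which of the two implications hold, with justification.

Both implications hold.

(⟹) If 60 ∣ m, write m = 60q. Since 60 = 5·12, m = 12·(5q), so 12 ∣ m; and since 60 = 12·5, m = 5·(12q), so 5 ∣ m.

(⟸) Suppose 12 ∣ m and 5 ∣ m. Any common multiple of 12 and 5 is a multiple of their lcm; here gcd(12, 5) = 1, so lcm(12, 5) = 12·5 = 60, so 60 ∣ m.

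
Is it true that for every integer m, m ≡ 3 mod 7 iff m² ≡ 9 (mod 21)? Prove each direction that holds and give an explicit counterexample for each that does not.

[⇒] This fails: take m = 10. Then 10 ≡ 3 (mod 7), but 10² = 100 ≡ 16 (mod 21), not 9.

[⇐] This fails: take m = 18. Then 18² = 324 ≡ 9 (mod 21), yet 18 ≡ 4 (mod 7), not 3.

Neither direction holds.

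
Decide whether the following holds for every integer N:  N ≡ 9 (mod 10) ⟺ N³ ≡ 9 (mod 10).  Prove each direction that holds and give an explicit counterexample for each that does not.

The biconditional holds.

(←) Suppose N³ ≡ 9 (mod 10). The only residue r in {0, …, 9} with r³ ≡ 9 (mod 10) is r = 9, so N ≡ 9 (mod 10).

(→) Suppose N ≡ 9 (mod 10). Write N = 10j + 9. Then (10j + 9)³ = 1000j³ + 2700j² + 2430j + 729 = 10(100j³ + 270j² + 243j + 72) + 9, so N³ ≡ 9 (mod 10).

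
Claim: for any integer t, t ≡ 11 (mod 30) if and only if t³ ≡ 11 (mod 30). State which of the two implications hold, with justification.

(⇒) Suppose t ≡ 11 (mod 30). Write t = 30j + 11. Then (30j + 11)³ = 27000j³ + 29700j² + 10890j + 1331 = 30(900j³ + 990j² + 363j + 44) + 11, so t³ ≡ 11 (mod 30).

(⇐) Conversely, suppose t³ ≡ 11 (mod 30). The only residue r in {0, …, 29} with r³ ≡ 11 (mod 30) is r = 11, so t ≡ 11 (mod 30).

Both directions hold.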